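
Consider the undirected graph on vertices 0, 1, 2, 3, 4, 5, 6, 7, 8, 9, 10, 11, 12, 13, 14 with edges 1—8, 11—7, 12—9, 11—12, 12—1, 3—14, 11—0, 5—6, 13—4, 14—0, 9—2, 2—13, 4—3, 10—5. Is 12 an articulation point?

Yes

Deleting 12 raises the number of components from 2 to 3, so 12 is a cut vertex.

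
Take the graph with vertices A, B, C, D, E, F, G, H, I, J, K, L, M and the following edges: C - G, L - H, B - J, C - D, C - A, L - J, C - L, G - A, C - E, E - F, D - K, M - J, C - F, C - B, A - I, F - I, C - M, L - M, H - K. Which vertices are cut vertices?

Removing C increases the component count from 1 to 2, so C is a cut vertex.
By contrast removing I leaves 1 component; it is not a cut vertex. No other vertex is a cut vertex either.

C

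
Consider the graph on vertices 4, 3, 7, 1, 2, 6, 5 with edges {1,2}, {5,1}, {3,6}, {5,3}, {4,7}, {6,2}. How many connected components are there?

Starting from 4 we can reach 4, 7. That is one component of size 2.
Starting from 1 we can reach 1, 2, 3, 5, 6. That is one component of size 5.
Total: 2 components.

2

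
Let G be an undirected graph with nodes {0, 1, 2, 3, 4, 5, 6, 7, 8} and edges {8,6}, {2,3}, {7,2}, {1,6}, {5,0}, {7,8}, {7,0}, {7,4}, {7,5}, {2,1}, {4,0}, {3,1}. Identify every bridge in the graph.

none

The edges on the cycle 2-3-1-2 are not bridges since each lies on that cycle.
Every edge lies on some cycle, so there are no bridges.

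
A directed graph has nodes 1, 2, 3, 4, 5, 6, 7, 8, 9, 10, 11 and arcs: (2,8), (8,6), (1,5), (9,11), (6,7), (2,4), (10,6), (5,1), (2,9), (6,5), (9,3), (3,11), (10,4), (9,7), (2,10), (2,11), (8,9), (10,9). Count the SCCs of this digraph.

10

{1, 5} are all mutually reachable — one SCC of size 2.
{3} is an SCC by itself.
{9} is an SCC by itself.
{4} is an SCC by itself.
{8} is an SCC by itself.
(and 5 more singleton SCCs)
That gives 10 strongly connected components.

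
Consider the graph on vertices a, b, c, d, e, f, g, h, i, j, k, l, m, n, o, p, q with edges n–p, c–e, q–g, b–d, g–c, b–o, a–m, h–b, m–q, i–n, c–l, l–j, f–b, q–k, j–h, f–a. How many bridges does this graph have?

6

The edges on the cycle f-a-m-q-g-c-l-j-h-b-f are not bridges since each lies on that cycle.
But removing k–q disconnects k from q; removing p–n disconnects p from n; removing b–o disconnects b from o; removing e–c disconnects e from c — these are bridges.
In total 6 edges are bridges.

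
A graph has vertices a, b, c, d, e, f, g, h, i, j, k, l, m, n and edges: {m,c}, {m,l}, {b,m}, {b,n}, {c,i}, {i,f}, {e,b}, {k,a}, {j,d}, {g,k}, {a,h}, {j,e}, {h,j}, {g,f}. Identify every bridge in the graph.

The edges on the cycle g-k-a-h-j-e-b-m-c-i-f-g are not bridges since each lies on that cycle.
But removing n - b disconnects n from b; removing d - j disconnects d from j; removing l - m disconnects l from m — these are bridges.

b-n, d-j, l-m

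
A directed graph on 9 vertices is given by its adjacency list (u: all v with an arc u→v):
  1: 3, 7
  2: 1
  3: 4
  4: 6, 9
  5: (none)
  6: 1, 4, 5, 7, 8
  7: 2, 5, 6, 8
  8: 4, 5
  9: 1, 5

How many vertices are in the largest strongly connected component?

{1, 2, 3, 4, 6, 7, 8, 9} are all mutually reachable — one SCC of size 8.
{5} is an SCC by itself.
The largest has 8 vertices.

8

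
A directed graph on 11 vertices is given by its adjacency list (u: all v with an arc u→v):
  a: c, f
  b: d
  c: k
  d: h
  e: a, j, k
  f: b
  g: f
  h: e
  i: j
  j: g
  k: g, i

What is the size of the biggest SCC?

{a, b, c, d, e, f, g, h, i, j, k} are all mutually reachable — one SCC of size 11.
The largest has 11 vertices.

11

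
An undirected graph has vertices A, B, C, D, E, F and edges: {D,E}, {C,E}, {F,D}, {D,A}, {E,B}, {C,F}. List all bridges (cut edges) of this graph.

The edges on the cycle C-F-D-E-C are not bridges since each lies on that cycle.
But removing E—B disconnects E from B; removing D—A disconnects D from A — these are bridges.

A-D, B-E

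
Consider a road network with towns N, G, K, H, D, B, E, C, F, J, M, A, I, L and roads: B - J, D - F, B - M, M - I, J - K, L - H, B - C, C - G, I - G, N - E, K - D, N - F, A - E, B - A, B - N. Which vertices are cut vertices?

B

Removing B increases the component count from 2 to 3, so B is a cut vertex.
By contrast removing E leaves 2 components; it is not a cut vertex. No other vertex is a cut vertex either.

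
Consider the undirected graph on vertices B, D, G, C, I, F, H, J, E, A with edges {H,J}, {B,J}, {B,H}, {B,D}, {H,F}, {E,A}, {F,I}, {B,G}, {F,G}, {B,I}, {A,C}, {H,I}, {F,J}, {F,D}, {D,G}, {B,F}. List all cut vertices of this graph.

A

Removing A increases the component count from 2 to 3, so A is a cut vertex.
By contrast removing H leaves 2 components; it is not a cut vertex. No other vertex is a cut vertex either.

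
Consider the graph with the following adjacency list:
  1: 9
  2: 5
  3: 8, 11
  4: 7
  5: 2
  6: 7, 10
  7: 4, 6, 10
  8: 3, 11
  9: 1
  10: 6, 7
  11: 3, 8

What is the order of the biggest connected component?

4

Starting from 1 we can reach 1, 9. That is one component of size 2.
Starting from 2 we can reach 2, 5. That is one component of size 2.
Starting from 3 we can reach 3, 8, 11. That is one component of size 3.
Starting from 4 we can reach 4, 6, 7, 10. That is one component of size 4.
The largest has 4 vertices.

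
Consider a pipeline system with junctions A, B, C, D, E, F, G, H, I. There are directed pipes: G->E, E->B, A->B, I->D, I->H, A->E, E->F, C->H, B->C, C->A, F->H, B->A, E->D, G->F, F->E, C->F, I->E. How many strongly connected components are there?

5

{A, B, C, E, F} are all mutually reachable — one SCC of size 5.
{D} is an SCC by itself.
{I} is an SCC by itself.
{G} is an SCC by itself.
{H} is an SCC by itself.
That gives 5 strongly connected components.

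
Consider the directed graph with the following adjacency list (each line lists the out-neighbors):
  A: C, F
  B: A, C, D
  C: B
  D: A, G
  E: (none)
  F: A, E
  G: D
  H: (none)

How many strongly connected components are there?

3

{A, B, C, D, F, G} are all mutually reachable — one SCC of size 6.
{H} is an SCC by itself.
{E} is an SCC by itself.
That gives 3 strongly connected components.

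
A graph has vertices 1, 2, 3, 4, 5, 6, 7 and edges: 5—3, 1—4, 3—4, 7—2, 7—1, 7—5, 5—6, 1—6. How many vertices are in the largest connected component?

Starting from 1 we can reach 1, 2, 3, 4, 5, 6, 7. That is one component of size 7.
The largest has 7 vertices.

7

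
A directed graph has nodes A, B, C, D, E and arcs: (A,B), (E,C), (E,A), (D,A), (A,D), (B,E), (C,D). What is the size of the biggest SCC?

{A, B, C, D, E} are all mutually reachable — one SCC of size 5.
The largest has 5 vertices.

5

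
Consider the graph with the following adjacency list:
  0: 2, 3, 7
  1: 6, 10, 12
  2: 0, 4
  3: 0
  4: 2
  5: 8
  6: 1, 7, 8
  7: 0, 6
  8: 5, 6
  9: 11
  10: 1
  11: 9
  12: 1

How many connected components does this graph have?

2

Starting from 9 we can reach 9, 11. That is one component of size 2.
Starting from 0 we can reach 0, 1, 2, 3, 4, 5, 6, 7, 8, 10, 12. That is one component of size 11.
Total: 2 components.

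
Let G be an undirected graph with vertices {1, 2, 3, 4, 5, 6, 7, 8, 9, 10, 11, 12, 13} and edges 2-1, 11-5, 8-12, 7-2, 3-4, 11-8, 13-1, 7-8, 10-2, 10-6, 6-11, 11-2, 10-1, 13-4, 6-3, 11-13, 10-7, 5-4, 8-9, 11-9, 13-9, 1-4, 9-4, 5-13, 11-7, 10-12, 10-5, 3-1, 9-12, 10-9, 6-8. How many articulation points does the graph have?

0

Removing 9, for instance, still leaves 1 component. No single vertex removal increases the component count — the graph has no articulation points.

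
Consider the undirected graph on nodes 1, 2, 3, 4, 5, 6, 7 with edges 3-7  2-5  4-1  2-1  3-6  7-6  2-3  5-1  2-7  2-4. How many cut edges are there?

The edges on the cycle 2-4-1-2 are not bridges since each lies on that cycle.
Every edge lies on some cycle, so there are no bridges.

0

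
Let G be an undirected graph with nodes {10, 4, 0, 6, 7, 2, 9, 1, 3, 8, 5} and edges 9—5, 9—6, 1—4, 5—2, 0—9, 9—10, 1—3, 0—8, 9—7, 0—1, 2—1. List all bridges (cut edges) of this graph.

The edges on the cycle 0-9-5-2-1-0 are not bridges since each lies on that cycle.
But removing 1—4 disconnects 1 from 4; removing 9—7 disconnects 9 from 7; removing 9—6 disconnects 9 from 6; removing 3—1 disconnects 3 from 1 — these are bridges.
In total 6 edges are bridges.

0-8, 1-3, 1-4, 10-9, 6-9, 7-9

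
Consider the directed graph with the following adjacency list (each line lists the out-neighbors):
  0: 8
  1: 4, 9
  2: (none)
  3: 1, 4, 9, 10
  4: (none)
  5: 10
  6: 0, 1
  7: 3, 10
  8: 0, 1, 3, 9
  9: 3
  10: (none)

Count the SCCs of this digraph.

8

{1, 3, 9} are all mutually reachable — one SCC of size 3.
{0, 8} are all mutually reachable — one SCC of size 2.
{2} is an SCC by itself.
{4} is an SCC by itself.
{7} is an SCC by itself.
(and 3 more singleton SCCs)
That gives 8 strongly connected components.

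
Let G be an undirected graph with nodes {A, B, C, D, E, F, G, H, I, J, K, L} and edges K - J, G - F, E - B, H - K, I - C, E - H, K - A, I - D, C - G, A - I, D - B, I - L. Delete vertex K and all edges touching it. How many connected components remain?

With K gone, the remaining components are: {J}; {A, B, C, D, E, F, G, H, I, L}.
That is 2 components.

2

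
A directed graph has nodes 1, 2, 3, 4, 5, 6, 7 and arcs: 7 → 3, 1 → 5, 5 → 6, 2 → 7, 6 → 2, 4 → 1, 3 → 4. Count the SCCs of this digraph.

1

{1, 2, 3, 4, 5, 6, 7} are all mutually reachable — one SCC of size 7.
That gives 1 strongly connected component.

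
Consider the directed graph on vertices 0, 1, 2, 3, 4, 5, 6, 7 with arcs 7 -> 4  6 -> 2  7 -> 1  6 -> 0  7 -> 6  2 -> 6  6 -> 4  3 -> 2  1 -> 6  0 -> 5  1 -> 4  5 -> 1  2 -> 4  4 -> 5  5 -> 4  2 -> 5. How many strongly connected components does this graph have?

3

{0, 1, 2, 4, 5, 6} are all mutually reachable — one SCC of size 6.
{7} is an SCC by itself.
{3} is an SCC by itself.
That gives 3 strongly connected components.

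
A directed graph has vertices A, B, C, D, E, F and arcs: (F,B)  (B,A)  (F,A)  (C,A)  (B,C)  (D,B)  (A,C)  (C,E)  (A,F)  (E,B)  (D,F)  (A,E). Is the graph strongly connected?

No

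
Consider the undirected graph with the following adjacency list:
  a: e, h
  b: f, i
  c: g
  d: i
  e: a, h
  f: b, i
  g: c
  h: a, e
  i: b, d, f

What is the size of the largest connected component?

Starting from c we can reach c, g. That is one component of size 2.
Starting from a we can reach a, e, h. That is one component of size 3.
Starting from b we can reach b, d, f, i. That is one component of size 4.
The largest has 4 vertices.

4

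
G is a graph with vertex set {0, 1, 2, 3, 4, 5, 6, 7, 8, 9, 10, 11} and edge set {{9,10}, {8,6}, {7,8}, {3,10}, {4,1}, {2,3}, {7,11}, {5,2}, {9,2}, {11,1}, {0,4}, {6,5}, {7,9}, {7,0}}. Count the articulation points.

1

Removing 7 increases the component count from 1 to 2, so 7 is a cut vertex.
By contrast removing 4 leaves 1 component; it is not a cut vertex. No other vertex is a cut vertex either.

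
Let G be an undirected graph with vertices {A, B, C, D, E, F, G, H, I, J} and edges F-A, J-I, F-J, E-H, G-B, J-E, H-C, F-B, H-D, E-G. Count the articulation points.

4

Removing E increases the component count from 1 to 2, so E is a cut vertex.
Removing F increases the component count from 1 to 2, so F is a cut vertex.
Removing H increases the component count from 1 to 3, so H is a cut vertex.
Likewise J is a cut vertex.
By contrast removing I leaves 1 component; it is not a cut vertex. No other vertex is a cut vertex either.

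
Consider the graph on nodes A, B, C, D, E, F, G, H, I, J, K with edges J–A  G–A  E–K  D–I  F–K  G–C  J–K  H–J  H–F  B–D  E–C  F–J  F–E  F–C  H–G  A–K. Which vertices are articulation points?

Removing D increases the component count from 2 to 3, so D is a cut vertex.
By contrast removing F leaves 2 components; it is not a cut vertex. No other vertex is a cut vertex either.

D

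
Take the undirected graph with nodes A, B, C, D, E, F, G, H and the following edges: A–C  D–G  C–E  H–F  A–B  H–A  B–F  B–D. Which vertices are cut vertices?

A, B, C, D

Removing A increases the component count from 1 to 2, so A is a cut vertex.
Removing B increases the component count from 1 to 2, so B is a cut vertex.
Removing C increases the component count from 1 to 2, so C is a cut vertex.
Likewise D is a cut vertex.
By contrast removing G leaves 1 component; it is not a cut vertex. No other vertex is a cut vertex either.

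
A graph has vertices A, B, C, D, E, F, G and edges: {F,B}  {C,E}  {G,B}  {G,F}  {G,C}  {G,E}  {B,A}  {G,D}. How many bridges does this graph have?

2

The edges on the cycle G-F-B-G are not bridges since each lies on that cycle.
But removing D - G disconnects D from G; removing B - A disconnects B from A — these are bridges.
That makes 2 bridges.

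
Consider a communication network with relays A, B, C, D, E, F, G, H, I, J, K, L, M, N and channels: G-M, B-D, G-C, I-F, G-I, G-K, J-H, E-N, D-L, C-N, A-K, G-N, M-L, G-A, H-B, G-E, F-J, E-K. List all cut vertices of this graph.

G

Removing G increases the component count from 1 to 2, so G is a cut vertex.
By contrast removing B leaves 1 component; it is not a cut vertex. No other vertex is a cut vertex either.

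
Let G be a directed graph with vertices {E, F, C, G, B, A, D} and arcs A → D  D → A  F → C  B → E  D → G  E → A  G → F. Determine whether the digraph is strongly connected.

No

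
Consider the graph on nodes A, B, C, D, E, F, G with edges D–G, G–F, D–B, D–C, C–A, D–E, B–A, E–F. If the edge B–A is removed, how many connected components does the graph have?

1

B and A are still connected via B-D-C-A, so the component count stays at 1.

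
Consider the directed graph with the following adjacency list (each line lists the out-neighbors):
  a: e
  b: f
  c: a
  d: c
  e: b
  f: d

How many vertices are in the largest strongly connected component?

{a, b, c, d, e, f} are all mutually reachable — one SCC of size 6.
The largest has 6 vertices.

6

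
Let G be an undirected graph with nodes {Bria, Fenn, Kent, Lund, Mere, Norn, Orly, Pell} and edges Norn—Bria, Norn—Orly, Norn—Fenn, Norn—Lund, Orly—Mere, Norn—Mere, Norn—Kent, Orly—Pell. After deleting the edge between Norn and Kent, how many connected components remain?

Before removal there is 1 component.
Norn—Kent is a bridge — removing it separates Norn's side from Kent's side.
After removal: 2 components.

2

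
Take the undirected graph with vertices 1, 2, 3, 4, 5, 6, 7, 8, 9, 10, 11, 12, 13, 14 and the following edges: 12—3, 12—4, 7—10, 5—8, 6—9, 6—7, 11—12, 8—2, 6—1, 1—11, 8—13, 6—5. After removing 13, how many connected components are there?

2

With 13 gone, the remaining components are: {14}; {1, 2, 3, 4, 5, 6, 7, 8, 9, 10, 11, 12}.
That is 2 components.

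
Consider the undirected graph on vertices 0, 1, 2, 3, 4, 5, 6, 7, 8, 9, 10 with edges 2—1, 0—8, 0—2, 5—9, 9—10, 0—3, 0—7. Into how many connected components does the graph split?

4

6 is isolated — a component by itself.
4 is isolated — a component by itself.
Starting from 5 we can reach 5, 9, 10. That is one component of size 3.
Starting from 0 we can reach 0, 1, 2, 3, 7, 8. That is one component of size 6.
Total: 4 components.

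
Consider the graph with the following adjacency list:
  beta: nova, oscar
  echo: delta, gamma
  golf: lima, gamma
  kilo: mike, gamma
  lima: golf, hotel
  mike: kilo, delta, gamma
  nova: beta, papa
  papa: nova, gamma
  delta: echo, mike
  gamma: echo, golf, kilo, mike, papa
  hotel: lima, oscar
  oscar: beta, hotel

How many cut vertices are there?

Removing gamma increases the component count from 1 to 2, so gamma is a cut vertex.
By contrast removing beta leaves 1 component; it is not a cut vertex. No other vertex is a cut vertex either.

1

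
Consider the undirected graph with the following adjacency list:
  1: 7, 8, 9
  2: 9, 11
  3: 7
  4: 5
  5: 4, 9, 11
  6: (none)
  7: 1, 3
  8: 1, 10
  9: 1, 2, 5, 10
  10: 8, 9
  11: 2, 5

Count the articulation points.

Removing 1 increases the component count from 2 to 3, so 1 is a cut vertex.
Removing 5 increases the component count from 2 to 3, so 5 is a cut vertex.
Removing 7 increases the component count from 2 to 3, so 7 is a cut vertex.
Likewise 9 is a cut vertex.
By contrast removing 4 leaves 2 components; it is not a cut vertex. No other vertex is a cut vertex either.

4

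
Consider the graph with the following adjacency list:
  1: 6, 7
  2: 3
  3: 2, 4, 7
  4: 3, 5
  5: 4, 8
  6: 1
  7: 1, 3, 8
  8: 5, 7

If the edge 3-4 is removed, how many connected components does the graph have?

3 and 4 are still connected via 3-7-8-5-4, so the component count stays at 1.

1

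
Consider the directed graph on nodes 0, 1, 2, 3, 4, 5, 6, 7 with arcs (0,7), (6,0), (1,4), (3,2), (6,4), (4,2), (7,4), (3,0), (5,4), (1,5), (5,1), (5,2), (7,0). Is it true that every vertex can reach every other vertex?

No

There is no directed path from 7 to 1, so the graph is not strongly connected.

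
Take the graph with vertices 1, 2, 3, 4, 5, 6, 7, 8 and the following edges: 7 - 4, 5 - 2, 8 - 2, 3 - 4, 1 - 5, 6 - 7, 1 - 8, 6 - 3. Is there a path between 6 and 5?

The component containing 6 is {3, 4, 6, 7}, and 5 is not in it.

No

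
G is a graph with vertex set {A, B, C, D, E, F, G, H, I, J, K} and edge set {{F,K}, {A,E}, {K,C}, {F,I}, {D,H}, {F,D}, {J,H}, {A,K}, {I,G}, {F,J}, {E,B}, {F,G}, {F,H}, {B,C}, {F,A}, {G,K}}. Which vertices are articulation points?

Removing F increases the component count from 1 to 2, so F is a cut vertex.
By contrast removing B leaves 1 component; it is not a cut vertex. No other vertex is a cut vertex either.

F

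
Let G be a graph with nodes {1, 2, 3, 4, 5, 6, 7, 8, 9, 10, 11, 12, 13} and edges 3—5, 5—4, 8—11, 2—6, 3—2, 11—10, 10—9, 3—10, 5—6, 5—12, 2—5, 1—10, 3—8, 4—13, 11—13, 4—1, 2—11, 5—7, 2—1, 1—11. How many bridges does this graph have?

The edges on the cycle 3-2-6-5-3 are not bridges since each lies on that cycle.
But removing 9—10 disconnects 9 from 10; removing 5—12 disconnects 5 from 12; removing 5—7 disconnects 5 from 7 — these are bridges.
That makes 3 bridges.

3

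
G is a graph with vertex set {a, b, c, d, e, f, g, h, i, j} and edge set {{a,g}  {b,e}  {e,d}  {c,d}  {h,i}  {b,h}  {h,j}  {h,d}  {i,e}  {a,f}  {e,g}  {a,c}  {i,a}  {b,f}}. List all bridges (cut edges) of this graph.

h-j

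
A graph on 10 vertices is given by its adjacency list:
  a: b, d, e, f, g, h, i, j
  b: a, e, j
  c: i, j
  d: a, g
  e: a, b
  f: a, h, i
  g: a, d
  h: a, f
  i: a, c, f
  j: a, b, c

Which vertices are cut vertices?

a

Removing a increases the component count from 1 to 2, so a is a cut vertex.
By contrast removing c leaves 1 component; it is not a cut vertex. No other vertex is a cut vertex either.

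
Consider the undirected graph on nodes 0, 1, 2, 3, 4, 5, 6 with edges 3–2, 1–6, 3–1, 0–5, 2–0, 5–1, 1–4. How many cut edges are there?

2

The edges on the cycle 3-2-0-5-1-3 are not bridges since each lies on that cycle.
But removing 1–6 disconnects 1 from 6; removing 1–4 disconnects 1 from 4 — these are bridges.
That makes 2 bridges.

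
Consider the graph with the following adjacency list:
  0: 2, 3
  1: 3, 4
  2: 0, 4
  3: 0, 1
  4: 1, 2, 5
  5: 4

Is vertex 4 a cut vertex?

Deleting 4 raises the number of components from 1 to 2, so 4 is a cut vertex.

Yes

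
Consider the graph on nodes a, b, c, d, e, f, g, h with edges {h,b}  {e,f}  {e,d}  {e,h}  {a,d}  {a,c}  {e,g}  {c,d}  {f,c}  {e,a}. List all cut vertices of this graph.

e, h

Removing e increases the component count from 1 to 3, so e is a cut vertex.
Removing h increases the component count from 1 to 2, so h is a cut vertex.
By contrast removing g leaves 1 component; it is not a cut vertex. No other vertex is a cut vertex either.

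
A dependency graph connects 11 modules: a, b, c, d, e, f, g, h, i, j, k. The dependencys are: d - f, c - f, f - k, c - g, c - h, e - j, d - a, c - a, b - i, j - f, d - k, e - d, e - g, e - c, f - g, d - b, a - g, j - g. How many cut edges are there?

3

The edges on the cycle e-c-f-k-d-e are not bridges since each lies on that cycle.
But removing i - b disconnects i from b; removing c - h disconnects c from h; removing b - d disconnects b from d — these are bridges.
That makes 3 bridges.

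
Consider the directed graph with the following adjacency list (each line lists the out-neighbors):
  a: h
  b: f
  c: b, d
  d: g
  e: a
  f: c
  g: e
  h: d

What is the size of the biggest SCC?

{a, d, e, g, h} are all mutually reachable — one SCC of size 5.
{b, c, f} are all mutually reachable — one SCC of size 3.
The largest has 5 vertices.

5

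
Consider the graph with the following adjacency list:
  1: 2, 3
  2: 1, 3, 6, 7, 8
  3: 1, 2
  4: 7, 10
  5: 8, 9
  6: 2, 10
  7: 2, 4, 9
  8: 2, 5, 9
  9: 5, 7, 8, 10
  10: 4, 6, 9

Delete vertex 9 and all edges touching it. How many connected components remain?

With 9 gone, the remaining components are: {1, 2, 3, 4, 5, 6, 7, 8, 10}.
That is 1 component.

1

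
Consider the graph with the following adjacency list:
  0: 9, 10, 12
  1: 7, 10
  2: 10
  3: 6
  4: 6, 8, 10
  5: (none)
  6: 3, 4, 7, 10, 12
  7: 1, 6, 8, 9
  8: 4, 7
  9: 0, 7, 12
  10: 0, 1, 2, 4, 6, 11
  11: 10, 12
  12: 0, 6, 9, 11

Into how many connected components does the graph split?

2

5 is isolated — a component by itself.
Starting from 0 we can reach 0, 1, 2, 3, 4, 6, 7, 8, 9, 10, 11, 12. That is one component of size 12.
Total: 2 components.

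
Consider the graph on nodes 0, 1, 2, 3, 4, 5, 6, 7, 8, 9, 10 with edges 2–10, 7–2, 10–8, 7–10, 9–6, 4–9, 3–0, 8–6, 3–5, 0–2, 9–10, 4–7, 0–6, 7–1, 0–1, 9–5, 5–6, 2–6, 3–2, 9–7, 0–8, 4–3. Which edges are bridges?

The edges on the cycle 3-5-6-8-0-3 are not bridges since each lies on that cycle.
Every edge lies on some cycle, so there are no bridges.

none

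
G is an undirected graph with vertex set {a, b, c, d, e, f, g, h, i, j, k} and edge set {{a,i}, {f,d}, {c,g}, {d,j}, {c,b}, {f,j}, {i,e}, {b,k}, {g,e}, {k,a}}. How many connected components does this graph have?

3

h is isolated — a component by itself.
Starting from d we can reach d, f, j. That is one component of size 3.
Starting from a we can reach a, b, c, e, g, i, k. That is one component of size 7.
Total: 3 components.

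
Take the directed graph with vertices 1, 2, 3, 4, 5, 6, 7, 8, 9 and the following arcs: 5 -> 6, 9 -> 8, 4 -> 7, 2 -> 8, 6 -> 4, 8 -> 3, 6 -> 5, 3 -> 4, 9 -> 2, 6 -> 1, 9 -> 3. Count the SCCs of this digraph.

8

{5, 6} are all mutually reachable — one SCC of size 2.
{9} is an SCC by itself.
{1} is an SCC by itself.
{3} is an SCC by itself.
{8} is an SCC by itself.
(and 3 more singleton SCCs)
That gives 8 strongly connected components.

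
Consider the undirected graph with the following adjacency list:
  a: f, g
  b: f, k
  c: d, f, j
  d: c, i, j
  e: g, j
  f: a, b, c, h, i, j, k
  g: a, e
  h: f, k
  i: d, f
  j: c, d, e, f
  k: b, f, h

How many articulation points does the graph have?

1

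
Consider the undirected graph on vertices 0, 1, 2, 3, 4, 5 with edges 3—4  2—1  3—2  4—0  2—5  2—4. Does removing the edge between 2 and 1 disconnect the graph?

Yes

Removing 2—1 leaves no path between 2 and 1: the component count goes from 1 to 2. So it is a bridge.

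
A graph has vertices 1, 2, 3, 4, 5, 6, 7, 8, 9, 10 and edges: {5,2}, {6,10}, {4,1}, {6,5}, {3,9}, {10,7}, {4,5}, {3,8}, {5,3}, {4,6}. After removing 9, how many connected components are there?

With 9 gone, the remaining components are: {1, 2, 3, 4, 5, 6, 7, 8, 10}.
That is 1 component.

1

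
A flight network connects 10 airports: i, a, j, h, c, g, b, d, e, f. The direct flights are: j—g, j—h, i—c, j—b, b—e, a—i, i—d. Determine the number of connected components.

f is isolated — a component by itself.
Starting from a we can reach a, c, d, i. That is one component of size 4.
Starting from b we can reach b, e, g, h, j. That is one component of size 5.
Total: 3 components.

3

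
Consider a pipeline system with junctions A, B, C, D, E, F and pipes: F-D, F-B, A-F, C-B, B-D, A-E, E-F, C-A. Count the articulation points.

0

Removing C, for instance, still leaves 1 component. No single vertex removal increases the component count — the graph has no articulation points.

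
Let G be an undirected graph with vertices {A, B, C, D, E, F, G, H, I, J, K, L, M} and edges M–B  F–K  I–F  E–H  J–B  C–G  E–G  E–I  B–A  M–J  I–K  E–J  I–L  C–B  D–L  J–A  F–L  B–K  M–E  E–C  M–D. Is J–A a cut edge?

After removing J–A, the path J-B-A still connects them, so the edge is not a bridge.

No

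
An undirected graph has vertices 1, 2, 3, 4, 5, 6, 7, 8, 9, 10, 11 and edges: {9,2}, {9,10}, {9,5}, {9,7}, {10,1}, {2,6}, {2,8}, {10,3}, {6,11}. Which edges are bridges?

removing 9 - 5 disconnects 9 from 5; removing 9 - 2 disconnects 9 from 2; removing 2 - 6 disconnects 2 from 6; removing 11 - 6 disconnects 11 from 6 — these are bridges.
In total 9 edges are bridges.

1-10, 10-3, 10-9, 11-6, 2-6, 2-8, 2-9, 5-9, 7-9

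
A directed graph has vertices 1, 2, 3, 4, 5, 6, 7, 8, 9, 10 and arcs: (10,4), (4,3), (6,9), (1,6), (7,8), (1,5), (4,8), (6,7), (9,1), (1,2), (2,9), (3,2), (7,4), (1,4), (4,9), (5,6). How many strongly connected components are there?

{1, 2, 3, 4, 5, 6, 7, 9} are all mutually reachable — one SCC of size 8.
{8} is an SCC by itself.
{10} is an SCC by itself.
That gives 3 strongly connected components.

3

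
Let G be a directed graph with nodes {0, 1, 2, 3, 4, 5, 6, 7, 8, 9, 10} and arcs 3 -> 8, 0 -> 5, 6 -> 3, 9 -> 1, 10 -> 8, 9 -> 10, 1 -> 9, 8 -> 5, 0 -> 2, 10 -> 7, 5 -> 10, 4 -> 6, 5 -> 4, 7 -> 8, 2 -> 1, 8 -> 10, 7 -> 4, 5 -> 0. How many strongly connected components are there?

1

{0, 1, 2, 3, 4, 5, 6, 7, 8, 9, 10} are all mutually reachable — one SCC of size 11.
That gives 1 strongly connected component.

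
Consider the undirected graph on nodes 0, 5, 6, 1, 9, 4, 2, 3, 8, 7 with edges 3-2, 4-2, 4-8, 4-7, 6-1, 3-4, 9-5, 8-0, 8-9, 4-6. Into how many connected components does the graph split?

1

Starting from 0 we can reach 0, 1, 2, 3, 4, 5, 6, 7, 8, 9. That is one component of size 10.
Total: 1 component.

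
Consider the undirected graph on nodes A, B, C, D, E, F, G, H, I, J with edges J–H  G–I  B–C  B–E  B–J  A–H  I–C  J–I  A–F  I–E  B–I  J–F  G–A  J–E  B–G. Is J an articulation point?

No

Deleting J leaves 2 components (was 2), so J is not a cut vertex.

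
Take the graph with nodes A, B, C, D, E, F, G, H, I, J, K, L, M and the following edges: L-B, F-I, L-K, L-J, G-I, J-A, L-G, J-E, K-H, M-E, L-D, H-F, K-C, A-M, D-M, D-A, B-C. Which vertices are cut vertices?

L

Removing L increases the component count from 1 to 2, so L is a cut vertex.
By contrast removing K leaves 1 component; it is not a cut vertex. No other vertex is a cut vertex either.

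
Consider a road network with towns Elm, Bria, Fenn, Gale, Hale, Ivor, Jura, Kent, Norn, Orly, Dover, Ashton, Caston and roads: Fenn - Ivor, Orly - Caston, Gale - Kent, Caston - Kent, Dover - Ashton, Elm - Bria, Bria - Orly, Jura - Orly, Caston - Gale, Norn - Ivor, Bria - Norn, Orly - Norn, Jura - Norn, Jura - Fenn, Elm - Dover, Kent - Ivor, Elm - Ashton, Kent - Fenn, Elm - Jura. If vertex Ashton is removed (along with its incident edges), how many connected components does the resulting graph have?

2

With Ashton gone, the remaining components are: {Hale}; {Elm, Bria, Fenn, Gale, Ivor, Jura, Kent, Norn, Orly, Dover, Caston}.
That is 2 components.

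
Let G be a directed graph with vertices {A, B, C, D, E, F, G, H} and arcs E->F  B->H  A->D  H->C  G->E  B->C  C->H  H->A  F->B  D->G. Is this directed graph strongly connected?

Yes

From A we can reach every vertex (A, B, C, D, E, F, G, H), and every vertex can reach A (A, B, C, D, E, F, G, H). So the whole graph is one strongly connected component.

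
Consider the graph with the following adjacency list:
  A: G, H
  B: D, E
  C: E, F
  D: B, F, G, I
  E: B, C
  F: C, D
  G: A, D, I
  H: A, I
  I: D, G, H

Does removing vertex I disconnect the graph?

Deleting I leaves 1 component (was 1) (its neighbors D, G, H remain connected to each other), so I is not a cut vertex.

No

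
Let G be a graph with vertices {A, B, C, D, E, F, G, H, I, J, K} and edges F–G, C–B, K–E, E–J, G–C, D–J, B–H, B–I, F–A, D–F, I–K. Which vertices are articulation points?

Removing B increases the component count from 1 to 2, so B is a cut vertex.
Removing F increases the component count from 1 to 2, so F is a cut vertex.
By contrast removing D leaves 1 component; it is not a cut vertex. No other vertex is a cut vertex either.

B, F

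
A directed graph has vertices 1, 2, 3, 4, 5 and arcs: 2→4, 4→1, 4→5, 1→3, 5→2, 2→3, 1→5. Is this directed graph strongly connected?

No

There is no directed path from 3 to 4, so the graph is not strongly connected.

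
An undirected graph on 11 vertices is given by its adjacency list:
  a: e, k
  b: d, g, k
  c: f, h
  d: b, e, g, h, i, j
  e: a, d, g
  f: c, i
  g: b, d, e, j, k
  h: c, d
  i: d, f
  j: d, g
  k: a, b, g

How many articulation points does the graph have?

1

Removing d increases the component count from 1 to 2, so d is a cut vertex.
By contrast removing e leaves 1 component; it is not a cut vertex. No other vertex is a cut vertex either.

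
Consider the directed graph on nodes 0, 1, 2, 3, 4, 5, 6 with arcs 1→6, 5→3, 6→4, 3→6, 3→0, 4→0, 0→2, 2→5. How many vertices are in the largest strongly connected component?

{0, 2, 3, 4, 5, 6} are all mutually reachable — one SCC of size 6.
{1} is an SCC by itself.
The largest has 6 vertices.

6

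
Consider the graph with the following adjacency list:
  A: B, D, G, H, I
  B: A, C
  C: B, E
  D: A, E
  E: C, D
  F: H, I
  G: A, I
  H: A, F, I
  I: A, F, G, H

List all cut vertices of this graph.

Removing A increases the component count from 1 to 2, so A is a cut vertex.
By contrast removing I leaves 1 component; it is not a cut vertex. No other vertex is a cut vertex either.

A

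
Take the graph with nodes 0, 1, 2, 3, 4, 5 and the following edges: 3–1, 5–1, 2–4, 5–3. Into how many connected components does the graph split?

3

0 is isolated — a component by itself.
Starting from 2 we can reach 2, 4. That is one component of size 2.
Starting from 1 we can reach 1, 3, 5. That is one component of size 3.
Total: 3 components.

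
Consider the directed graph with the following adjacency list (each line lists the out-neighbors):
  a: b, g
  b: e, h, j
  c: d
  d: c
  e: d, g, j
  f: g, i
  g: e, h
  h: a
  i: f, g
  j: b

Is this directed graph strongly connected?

There is no directed path from c to f, so the graph is not strongly connected.

No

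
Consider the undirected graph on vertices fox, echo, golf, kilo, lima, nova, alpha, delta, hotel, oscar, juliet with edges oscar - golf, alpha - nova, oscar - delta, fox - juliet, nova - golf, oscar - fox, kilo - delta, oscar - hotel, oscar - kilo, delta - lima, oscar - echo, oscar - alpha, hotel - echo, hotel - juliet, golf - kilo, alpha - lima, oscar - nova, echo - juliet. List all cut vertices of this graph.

oscar

Removing oscar increases the component count from 1 to 2, so oscar is a cut vertex.
By contrast removing echo leaves 1 component; it is not a cut vertex. No other vertex is a cut vertex either.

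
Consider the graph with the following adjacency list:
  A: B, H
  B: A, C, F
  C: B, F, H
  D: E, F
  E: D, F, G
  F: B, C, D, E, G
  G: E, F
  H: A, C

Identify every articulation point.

F

Removing F increases the component count from 1 to 2, so F is a cut vertex.
By contrast removing D leaves 1 component; it is not a cut vertex. No other vertex is a cut vertex either.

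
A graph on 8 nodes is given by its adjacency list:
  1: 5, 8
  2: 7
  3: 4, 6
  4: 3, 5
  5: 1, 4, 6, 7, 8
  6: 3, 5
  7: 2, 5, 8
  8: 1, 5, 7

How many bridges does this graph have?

The edges on the cycle 5-7-8-1-5 are not bridges since each lies on that cycle.
But removing 2-7 disconnects 2 from 7 — this is a bridge.

1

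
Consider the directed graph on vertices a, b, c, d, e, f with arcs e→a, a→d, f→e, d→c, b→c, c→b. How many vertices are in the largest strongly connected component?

2

{b, c} are all mutually reachable — one SCC of size 2.
{e} is an SCC by itself.
{f} is an SCC by itself.
{a} is an SCC by itself.
{d} is an SCC by itself.
The largest has 2 vertices.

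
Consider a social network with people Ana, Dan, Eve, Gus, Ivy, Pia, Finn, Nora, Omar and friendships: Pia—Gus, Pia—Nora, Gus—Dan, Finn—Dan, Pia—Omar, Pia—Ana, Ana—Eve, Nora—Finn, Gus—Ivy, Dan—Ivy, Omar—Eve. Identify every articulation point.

Pia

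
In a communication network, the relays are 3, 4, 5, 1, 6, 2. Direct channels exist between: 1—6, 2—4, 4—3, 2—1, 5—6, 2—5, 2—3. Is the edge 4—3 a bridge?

No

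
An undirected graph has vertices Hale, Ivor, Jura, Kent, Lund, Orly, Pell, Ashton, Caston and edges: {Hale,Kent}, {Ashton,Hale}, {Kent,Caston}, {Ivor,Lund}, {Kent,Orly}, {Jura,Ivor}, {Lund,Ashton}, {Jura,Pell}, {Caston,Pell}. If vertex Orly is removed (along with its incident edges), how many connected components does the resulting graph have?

With Orly gone, the remaining components are: {Hale, Ivor, Jura, Kent, Lund, Pell, Ashton, Caston}.
That is 1 component.

1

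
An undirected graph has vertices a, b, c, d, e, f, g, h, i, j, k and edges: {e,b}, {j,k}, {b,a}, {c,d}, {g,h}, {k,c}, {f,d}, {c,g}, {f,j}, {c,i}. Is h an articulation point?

No

Deleting h leaves 2 components (was 2), so h is not a cut vertex.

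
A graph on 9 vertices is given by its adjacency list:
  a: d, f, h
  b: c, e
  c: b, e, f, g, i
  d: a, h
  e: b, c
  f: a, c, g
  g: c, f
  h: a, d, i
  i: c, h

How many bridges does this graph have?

0

The edges on the cycle c-e-b-c are not bridges since each lies on that cycle.
Every edge lies on some cycle, so there are no bridges.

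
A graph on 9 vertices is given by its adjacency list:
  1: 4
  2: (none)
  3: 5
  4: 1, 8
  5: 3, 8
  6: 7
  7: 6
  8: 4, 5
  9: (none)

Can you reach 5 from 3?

Yes

From 3 we can reach 1, 3, 4, 5, 8, which includes 5.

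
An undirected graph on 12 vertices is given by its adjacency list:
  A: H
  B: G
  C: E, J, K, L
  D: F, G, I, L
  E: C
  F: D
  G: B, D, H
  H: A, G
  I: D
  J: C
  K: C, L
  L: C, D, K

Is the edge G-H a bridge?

Yes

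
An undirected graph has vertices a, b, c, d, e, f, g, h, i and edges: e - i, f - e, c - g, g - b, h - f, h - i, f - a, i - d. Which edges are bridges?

The edges on the cycle h-f-e-i-h are not bridges since each lies on that cycle.
But removing i - d disconnects i from d; removing c - g disconnects c from g; removing f - a disconnects f from a; removing b - g disconnects b from g — these are bridges.

a-f, b-g, c-g, d-i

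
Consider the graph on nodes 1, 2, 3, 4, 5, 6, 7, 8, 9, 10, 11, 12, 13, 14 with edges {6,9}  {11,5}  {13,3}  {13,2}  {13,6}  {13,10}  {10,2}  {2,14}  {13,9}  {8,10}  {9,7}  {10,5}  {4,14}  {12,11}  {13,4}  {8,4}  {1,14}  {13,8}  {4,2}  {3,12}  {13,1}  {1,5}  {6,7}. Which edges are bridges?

The edges on the cycle 13-3-12-11-5-1-13 are not bridges since each lies on that cycle.
Every edge lies on some cycle, so there are no bridges.

none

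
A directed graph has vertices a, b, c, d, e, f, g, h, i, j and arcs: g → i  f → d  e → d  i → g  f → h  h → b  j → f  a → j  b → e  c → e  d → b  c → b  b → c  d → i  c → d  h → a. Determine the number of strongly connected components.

3

{b, c, d, e} are all mutually reachable — one SCC of size 4.
{a, f, h, j} are all mutually reachable — one SCC of size 4.
{g, i} are all mutually reachable — one SCC of size 2.
That gives 3 strongly connected components.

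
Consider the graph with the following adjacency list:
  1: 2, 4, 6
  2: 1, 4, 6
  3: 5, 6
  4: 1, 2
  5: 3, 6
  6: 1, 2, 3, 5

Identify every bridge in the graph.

The edges on the cycle 6-3-5-6 are not bridges since each lies on that cycle.
Every edge lies on some cycle, so there are no bridges.

none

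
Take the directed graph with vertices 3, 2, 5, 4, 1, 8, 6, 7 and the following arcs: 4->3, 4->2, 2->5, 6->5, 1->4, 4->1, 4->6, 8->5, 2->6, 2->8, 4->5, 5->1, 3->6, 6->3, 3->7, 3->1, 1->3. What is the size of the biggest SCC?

{1, 2, 3, 4, 5, 6, 8} are all mutually reachable — one SCC of size 7.
{7} is an SCC by itself.
The largest has 7 vertices.

7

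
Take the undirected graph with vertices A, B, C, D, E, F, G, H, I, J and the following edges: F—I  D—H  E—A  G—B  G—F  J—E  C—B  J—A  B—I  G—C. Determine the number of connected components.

3

Starting from D we can reach D, H. That is one component of size 2.
Starting from A we can reach A, E, J. That is one component of size 3.
Starting from B we can reach B, C, F, G, I. That is one component of size 5.
Total: 3 components.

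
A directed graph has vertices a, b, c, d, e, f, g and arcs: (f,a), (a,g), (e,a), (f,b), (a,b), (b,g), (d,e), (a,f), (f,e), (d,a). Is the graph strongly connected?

There is no directed path from c to a, so the graph is not strongly connected.

No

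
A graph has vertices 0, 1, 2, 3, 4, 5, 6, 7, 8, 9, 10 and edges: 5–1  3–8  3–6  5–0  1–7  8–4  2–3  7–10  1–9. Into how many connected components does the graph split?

Starting from 2 we can reach 2, 3, 4, 6, 8. That is one component of size 5.
Starting from 0 we can reach 0, 1, 5, 7, 9, 10. That is one component of size 6.
Total: 2 components.

2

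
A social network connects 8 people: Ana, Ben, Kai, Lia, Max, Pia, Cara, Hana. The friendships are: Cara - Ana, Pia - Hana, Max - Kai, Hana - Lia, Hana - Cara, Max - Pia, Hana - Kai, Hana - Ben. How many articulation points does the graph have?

Removing Cara increases the component count from 1 to 2, so Cara is a cut vertex.
Removing Hana increases the component count from 1 to 4, so Hana is a cut vertex.
By contrast removing Ana leaves 1 component; it is not a cut vertex. No other vertex is a cut vertex either.

2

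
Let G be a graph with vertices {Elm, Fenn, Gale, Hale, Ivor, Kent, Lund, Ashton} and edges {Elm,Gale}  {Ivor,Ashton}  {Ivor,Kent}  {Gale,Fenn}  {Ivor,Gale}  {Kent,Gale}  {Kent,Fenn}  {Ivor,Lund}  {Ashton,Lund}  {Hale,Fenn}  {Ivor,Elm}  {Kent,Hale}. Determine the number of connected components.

1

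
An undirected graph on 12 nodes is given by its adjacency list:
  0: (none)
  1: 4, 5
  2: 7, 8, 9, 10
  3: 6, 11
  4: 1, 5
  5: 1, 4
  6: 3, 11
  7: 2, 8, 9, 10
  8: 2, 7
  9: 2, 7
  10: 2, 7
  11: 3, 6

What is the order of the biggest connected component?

5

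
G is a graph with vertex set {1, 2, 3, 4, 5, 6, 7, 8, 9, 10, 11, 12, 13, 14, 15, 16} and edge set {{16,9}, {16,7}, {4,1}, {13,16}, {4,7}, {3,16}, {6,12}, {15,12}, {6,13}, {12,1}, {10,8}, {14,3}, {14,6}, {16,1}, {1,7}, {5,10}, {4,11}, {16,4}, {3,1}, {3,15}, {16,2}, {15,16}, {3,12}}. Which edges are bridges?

10-5, 10-8, 11-4, 16-2, 16-9

The edges on the cycle 3-15-16-3 are not bridges since each lies on that cycle.
But removing 9—16 disconnects 9 from 16; removing 5—10 disconnects 5 from 10; removing 11—4 disconnects 11 from 4; removing 2—16 disconnects 2 from 16 — these are bridges.
In total 5 edges are bridges.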